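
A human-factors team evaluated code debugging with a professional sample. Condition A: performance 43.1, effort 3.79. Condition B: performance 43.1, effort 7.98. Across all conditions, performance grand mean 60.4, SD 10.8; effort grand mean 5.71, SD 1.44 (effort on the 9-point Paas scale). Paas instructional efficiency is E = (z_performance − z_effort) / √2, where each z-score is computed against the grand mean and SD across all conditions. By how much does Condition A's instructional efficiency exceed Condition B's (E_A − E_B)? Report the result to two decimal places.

2.06

Condition A: z_P = (43.1 − 60.4)/10.8 = -1.6019; z_E = (3.79 − 5.71)/1.44 = -1.3333; E_A = (-1.6019 − (-1.3333))/√2 = -0.1899.
Condition B: z_P = (43.1 − 60.4)/10.8 = -1.6019; z_E = (7.98 − 5.71)/1.44 = 1.5764; E_B = (-1.6019 − 1.5764)/√2 = -2.2474.
E_A − E_B = -0.1899 − (-2.2474) = 2.0575 ≈ 2.06.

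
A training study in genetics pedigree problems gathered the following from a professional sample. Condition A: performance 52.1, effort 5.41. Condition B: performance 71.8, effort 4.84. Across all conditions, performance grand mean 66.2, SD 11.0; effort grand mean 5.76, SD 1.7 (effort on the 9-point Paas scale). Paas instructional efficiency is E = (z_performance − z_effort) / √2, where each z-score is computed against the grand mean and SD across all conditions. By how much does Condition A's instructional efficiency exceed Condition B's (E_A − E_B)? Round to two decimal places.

Condition A: z_P = (52.1 − 66.2)/11.0 = -1.2818; z_E = (5.41 − 5.76)/1.7 = -0.2059; E_A = (-1.2818 − (-0.2059))/√2 = -0.7608.
Condition B: z_P = (71.8 − 66.2)/11.0 = 0.5091; z_E = (4.84 − 5.76)/1.7 = -0.5412; E_B = (0.5091 − (-0.5412))/√2 = 0.7427.
E_A − E_B = -0.7608 − 0.7427 = -1.5035 ≈ -1.50.

-1.50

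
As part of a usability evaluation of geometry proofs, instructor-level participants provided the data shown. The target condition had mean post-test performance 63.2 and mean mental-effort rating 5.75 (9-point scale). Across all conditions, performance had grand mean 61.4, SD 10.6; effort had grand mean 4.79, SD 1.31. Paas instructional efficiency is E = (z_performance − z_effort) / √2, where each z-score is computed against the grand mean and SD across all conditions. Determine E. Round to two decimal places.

-0.40

z_performance = (63.2 − 61.4) / 10.6 = 1.8000 / 10.6 = 0.1698.
z_effort = (5.75 − 4.79) / 1.31 = 0.9600 / 1.31 = 0.7328.
z_P − z_E = 0.1698 − 0.7328 = -0.5630.
E = -0.5630 / √2 = -0.5630 / 1.41421 = -0.3981 ≈ -0.40.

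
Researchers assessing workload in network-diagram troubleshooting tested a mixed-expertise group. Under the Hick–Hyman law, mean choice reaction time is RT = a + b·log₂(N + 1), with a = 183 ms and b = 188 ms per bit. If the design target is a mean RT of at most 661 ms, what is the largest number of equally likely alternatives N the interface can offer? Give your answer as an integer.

Set 183 + 188·log₂(N + 1) ≤ 661.
log₂(N + 1) ≤ (661 − 183) / 188 = 2.5426.
N + 1 ≤ 2^2.5426 = 5.8264.
N ≤ 4.8264, so the largest integer N is 4.

4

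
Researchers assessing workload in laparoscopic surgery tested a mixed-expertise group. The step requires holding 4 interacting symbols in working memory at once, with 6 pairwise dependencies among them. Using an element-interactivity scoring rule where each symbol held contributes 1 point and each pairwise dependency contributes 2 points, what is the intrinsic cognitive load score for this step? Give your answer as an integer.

16

Element contribution: 4 × 1 = 4.
Interaction contribution: 6 × 2 = 12.
Intrinsic load = 4 + 12 = 16.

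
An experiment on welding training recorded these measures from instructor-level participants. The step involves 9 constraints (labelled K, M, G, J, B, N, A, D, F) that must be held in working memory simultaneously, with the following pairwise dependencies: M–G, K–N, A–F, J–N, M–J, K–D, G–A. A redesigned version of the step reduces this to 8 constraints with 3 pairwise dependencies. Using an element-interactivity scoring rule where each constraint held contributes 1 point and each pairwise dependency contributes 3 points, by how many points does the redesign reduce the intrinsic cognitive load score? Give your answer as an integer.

Original: 9 × 1 + 7 × 3 = 9 + 21 = 30.
Redesigned: 8 × 1 + 3 × 3 = 8 + 9 = 17.
Reduction = 30 − 17 = 13.

13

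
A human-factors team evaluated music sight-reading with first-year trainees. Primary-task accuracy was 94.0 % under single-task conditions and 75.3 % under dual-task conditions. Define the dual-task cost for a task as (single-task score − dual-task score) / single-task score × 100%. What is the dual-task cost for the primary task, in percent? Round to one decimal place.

Cost = (94.0 − 75.3) / 94.0 × 100%
     = 18.7000 / 94.0 × 100% = 19.8936%.
≈ 19.9%.

19.9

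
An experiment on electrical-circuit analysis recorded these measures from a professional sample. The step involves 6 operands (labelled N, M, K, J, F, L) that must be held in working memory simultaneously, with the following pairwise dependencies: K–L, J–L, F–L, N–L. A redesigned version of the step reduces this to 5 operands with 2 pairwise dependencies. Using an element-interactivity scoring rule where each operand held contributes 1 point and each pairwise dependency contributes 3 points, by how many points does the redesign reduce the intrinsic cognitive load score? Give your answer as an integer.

7

Original: 6 × 1 + 4 × 3 = 6 + 12 = 18.
Redesigned: 5 × 1 + 2 × 3 = 5 + 6 = 11.
Reduction = 18 − 11 = 7.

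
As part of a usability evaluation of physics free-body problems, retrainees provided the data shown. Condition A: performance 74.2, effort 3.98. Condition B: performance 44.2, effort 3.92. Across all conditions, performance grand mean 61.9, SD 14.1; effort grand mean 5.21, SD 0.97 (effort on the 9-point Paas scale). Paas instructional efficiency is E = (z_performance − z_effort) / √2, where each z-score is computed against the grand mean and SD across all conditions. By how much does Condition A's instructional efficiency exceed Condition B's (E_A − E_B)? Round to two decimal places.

1.46

Condition A: z_P = (74.2 − 61.9)/14.1 = 0.8723; z_E = (3.98 − 5.21)/0.97 = -1.2680; E_A = (0.8723 − (-1.2680))/√2 = 1.5134.
Condition B: z_P = (44.2 − 61.9)/14.1 = -1.2553; z_E = (3.92 − 5.21)/0.97 = -1.3299; E_B = (-1.2553 − (-1.3299))/√2 = 0.0528.
E_A − E_B = 1.5134 − 0.0528 = 1.4606 ≈ 1.46.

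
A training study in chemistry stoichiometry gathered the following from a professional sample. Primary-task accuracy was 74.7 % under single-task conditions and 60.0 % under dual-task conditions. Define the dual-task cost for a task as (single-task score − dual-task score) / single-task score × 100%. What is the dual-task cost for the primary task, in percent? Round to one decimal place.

19.7

Cost = (74.7 − 60.0) / 74.7 × 100%
     = 14.7000 / 74.7 × 100% = 19.6787%.
≈ 19.7%.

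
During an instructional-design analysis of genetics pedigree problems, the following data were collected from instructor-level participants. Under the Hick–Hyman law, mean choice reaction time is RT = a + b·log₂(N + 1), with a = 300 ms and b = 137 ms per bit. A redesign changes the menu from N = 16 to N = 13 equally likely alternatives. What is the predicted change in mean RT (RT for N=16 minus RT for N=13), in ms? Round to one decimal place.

38.4

RT(16) = 300 + 137·log₂(17) = 300 + 137·4.0875 = 859.9875 ms.
RT(13) = 300 + 137·log₂(14) = 300 + 137·3.8074 = 821.6138 ms.
Difference = 859.9875 − 821.6138 = 38.3737 ≈ 38.4 ms.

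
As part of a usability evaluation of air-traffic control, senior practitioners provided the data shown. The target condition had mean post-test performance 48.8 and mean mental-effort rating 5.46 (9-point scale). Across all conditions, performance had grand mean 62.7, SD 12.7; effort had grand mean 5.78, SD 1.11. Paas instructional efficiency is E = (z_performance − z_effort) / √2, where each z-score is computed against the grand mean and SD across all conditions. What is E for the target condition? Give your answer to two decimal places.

-0.57

z_performance = (48.8 − 62.7) / 12.7 = -13.9000 / 12.7 = -1.0945.
z_effort = (5.46 − 5.78) / 1.11 = -0.3200 / 1.11 = -0.2883.
z_P − z_E = -1.0945 − (-0.2883) = -0.8062.
E = -0.8062 / √2 = -0.8062 / 1.41421 = -0.5701 ≈ -0.57.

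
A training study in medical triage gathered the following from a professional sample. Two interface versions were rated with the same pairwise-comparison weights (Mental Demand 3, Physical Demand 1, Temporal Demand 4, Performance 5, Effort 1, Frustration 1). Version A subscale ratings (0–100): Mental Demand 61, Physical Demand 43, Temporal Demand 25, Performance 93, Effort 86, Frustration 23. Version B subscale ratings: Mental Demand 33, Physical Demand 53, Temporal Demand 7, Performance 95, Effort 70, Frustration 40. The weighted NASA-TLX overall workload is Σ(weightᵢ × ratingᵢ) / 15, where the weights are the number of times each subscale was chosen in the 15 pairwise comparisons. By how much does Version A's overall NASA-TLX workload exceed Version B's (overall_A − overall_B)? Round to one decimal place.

Version A weighted sum = 3·61 + 1·43 + 4·25 + 5·93 + 1·86 + 1·23 = 183 + 43 + 100 + 465 + 86 + 23 = 900; overall_A = 900/15 = 60.0000.
Version B weighted sum = 3·33 + 1·53 + 4·7 + 5·95 + 1·70 + 1·40 = 99 + 53 + 28 + 475 + 70 + 40 = 765; overall_B = 765/15 = 51.0000.
Difference = 60.0000 − 51.0000 = 9.0000 ≈ 9.0.

9.0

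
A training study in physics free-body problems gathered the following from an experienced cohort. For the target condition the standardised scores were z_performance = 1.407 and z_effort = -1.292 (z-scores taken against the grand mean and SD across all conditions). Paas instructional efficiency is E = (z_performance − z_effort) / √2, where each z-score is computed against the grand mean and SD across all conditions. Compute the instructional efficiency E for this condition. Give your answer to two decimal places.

1.91

z_P − z_E = 1.407 − (-1.292) = 2.6990.
E = 2.6990 / √2 = 2.6990 / 1.41421 = 1.9085 ≈ 1.91.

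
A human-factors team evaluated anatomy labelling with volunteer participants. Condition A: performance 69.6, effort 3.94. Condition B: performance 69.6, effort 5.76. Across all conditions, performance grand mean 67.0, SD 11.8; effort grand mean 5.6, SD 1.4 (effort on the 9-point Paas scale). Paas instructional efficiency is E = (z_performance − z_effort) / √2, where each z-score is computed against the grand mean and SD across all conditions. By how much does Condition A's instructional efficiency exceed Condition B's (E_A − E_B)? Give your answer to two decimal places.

0.92

Condition A: z_P = (69.6 − 67.0)/11.8 = 0.2203; z_E = (3.94 − 5.6)/1.4 = -1.1857; E_A = (0.2203 − (-1.1857))/√2 = 0.9942.
Condition B: z_P = (69.6 − 67.0)/11.8 = 0.2203; z_E = (5.76 − 5.6)/1.4 = 0.1143; E_B = (0.2203 − 0.1143)/√2 = 0.0750.
E_A − E_B = 0.9942 − 0.0750 = 0.9192 ≈ 0.92.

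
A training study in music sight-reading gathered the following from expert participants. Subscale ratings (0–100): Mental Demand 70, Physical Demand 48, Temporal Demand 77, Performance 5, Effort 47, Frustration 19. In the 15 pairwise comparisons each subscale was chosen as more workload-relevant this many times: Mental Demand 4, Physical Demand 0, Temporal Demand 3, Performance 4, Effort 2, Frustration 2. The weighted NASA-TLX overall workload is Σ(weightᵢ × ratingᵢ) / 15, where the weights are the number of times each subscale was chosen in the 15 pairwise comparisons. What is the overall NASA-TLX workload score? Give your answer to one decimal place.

The tallies are the weights (they sum to 15).
Weighted sum = 4·70 + 0·48 + 3·77 + 4·5 + 2·47 + 2·19
            = 280 + 0 + 231 + 20 + 94 + 38 = 663.
Overall workload = 663 / 15 = 44.2000 ≈ 44.2.

44.2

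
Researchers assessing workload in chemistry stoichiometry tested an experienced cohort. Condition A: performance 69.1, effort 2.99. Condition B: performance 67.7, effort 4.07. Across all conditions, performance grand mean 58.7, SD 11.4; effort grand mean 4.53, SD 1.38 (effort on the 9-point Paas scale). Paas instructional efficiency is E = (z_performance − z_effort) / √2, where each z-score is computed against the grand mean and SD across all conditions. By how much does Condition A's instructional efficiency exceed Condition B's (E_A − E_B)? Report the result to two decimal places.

0.64

Condition A: z_P = (69.1 − 58.7)/11.4 = 0.9123; z_E = (2.99 − 4.53)/1.38 = -1.1159; E_A = (0.9123 − (-1.1159))/√2 = 1.4342.
Condition B: z_P = (67.7 − 58.7)/11.4 = 0.7895; z_E = (4.07 − 4.53)/1.38 = -0.3333; E_B = (0.7895 − (-0.3333))/√2 = 0.7939.
E_A − E_B = 1.4342 − 0.7939 = 0.6403 ≈ 0.64.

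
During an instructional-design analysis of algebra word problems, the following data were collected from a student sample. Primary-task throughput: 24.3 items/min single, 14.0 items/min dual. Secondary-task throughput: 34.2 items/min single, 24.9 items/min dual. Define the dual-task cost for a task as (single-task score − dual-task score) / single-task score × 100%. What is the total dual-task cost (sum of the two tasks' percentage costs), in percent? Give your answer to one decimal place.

69.6

Primary cost = (24.3 − 14.0) / 24.3 × 100% = 42.3868%.
Secondary cost = (34.2 − 24.9) / 34.2 × 100% = 27.1930%.
Total = 42.3868% + 27.1930% = 69.5798% ≈ 69.6%.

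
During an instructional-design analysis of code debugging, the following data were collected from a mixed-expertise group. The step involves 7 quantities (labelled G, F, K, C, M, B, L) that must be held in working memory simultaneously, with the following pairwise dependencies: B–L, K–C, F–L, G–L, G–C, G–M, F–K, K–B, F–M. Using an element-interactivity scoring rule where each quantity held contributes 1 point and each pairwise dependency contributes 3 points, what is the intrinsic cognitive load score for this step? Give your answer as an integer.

Count of quantities held simultaneously: 7.
Count of pairwise dependencies listed: 9.
Element contribution: 7 × 1 = 7.
Interaction contribution: 9 × 3 = 27.
Intrinsic load = 7 + 27 = 34.

34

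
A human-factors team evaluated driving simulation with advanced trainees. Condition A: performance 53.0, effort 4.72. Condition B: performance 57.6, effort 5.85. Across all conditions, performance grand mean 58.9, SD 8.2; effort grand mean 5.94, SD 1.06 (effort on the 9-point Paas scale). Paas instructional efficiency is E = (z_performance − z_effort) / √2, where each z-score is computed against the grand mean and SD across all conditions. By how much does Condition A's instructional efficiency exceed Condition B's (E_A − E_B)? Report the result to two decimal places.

Condition A: z_P = (53.0 − 58.9)/8.2 = -0.7195; z_E = (4.72 − 5.94)/1.06 = -1.1509; E_A = (-0.7195 − (-1.1509))/√2 = 0.3050.
Condition B: z_P = (57.6 − 58.9)/8.2 = -0.1585; z_E = (5.85 − 5.94)/1.06 = -0.0849; E_B = (-0.1585 − (-0.0849))/√2 = -0.0520.
E_A − E_B = 0.3050 − (-0.0520) = 0.3570 ≈ 0.36.

0.36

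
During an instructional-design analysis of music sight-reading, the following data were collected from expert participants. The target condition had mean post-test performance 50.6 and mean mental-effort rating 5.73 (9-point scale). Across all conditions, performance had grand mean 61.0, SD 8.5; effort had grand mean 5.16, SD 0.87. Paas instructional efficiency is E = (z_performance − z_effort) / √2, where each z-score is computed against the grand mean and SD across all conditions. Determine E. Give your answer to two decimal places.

-1.33

z_performance = (50.6 − 61.0) / 8.5 = -10.4000 / 8.5 = -1.2235.
z_effort = (5.73 − 5.16) / 0.87 = 0.5700 / 0.87 = 0.6552.
z_P − z_E = -1.2235 − 0.6552 = -1.8787.
E = -1.8787 / √2 = -1.8787 / 1.41421 = -1.3284 ≈ -1.33.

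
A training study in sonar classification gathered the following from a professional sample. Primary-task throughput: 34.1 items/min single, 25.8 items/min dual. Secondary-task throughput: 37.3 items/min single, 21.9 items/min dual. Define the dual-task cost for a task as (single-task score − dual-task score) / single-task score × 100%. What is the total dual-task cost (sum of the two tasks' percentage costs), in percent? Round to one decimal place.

Primary cost = (34.1 − 25.8) / 34.1 × 100% = 24.3402%.
Secondary cost = (37.3 − 21.9) / 37.3 × 100% = 41.2869%.
Total = 24.3402% + 41.2869% = 65.6271% ≈ 65.6%.

65.6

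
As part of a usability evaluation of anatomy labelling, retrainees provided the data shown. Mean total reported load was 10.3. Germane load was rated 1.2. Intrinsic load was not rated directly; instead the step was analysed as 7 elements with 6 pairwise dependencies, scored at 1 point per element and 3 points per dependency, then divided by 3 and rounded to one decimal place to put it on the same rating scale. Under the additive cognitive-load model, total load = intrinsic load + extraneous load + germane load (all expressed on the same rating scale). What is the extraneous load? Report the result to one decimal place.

Intrinsic (element-interactivity): (7 × 1 + 6 × 3) / 3 = 25 / 3 = 8.3333 → 8.3.
extraneous load = total − intrinsic − germane
             = 10.3 − 8.3 − 1.2 = 0.8.

0.8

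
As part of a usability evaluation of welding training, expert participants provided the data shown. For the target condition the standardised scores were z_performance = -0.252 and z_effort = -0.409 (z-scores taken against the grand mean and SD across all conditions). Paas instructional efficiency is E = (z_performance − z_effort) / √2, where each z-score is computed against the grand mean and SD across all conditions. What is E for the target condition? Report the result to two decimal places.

0.11

z_P − z_E = -0.252 − (-0.409) = 0.1570.
E = 0.1570 / √2 = 0.1570 / 1.41421 = 0.1110 ≈ 0.11.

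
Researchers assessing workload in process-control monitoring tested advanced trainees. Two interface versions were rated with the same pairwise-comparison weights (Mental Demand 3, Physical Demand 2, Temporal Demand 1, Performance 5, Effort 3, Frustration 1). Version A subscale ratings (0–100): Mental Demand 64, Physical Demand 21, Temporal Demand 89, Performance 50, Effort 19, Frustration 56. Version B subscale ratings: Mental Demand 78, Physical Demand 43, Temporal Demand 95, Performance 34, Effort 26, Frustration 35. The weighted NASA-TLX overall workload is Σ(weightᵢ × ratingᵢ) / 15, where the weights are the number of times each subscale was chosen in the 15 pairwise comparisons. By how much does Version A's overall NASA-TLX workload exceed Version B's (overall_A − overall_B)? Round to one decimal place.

-0.8

Version A weighted sum = 3·64 + 2·21 + 1·89 + 5·50 + 3·19 + 1·56 = 192 + 42 + 89 + 250 + 57 + 56 = 686; overall_A = 686/15 = 45.7333.
Version B weighted sum = 3·78 + 2·43 + 1·95 + 5·34 + 3·26 + 1·35 = 234 + 86 + 95 + 170 + 78 + 35 = 698; overall_B = 698/15 = 46.5333.
Difference = 45.7333 − 46.5333 = -0.8000 ≈ -0.8.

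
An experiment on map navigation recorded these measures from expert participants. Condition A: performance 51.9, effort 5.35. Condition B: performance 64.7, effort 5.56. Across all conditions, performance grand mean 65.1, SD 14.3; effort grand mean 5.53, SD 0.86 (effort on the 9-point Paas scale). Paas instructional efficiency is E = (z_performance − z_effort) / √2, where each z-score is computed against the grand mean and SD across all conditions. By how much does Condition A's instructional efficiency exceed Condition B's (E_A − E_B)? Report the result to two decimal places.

Condition A: z_P = (51.9 − 65.1)/14.3 = -0.9231; z_E = (5.35 − 5.53)/0.86 = -0.2093; E_A = (-0.9231 − (-0.2093))/√2 = -0.5047.
Condition B: z_P = (64.7 − 65.1)/14.3 = -0.0280; z_E = (5.56 − 5.53)/0.86 = 0.0349; E_B = (-0.0280 − 0.0349)/√2 = -0.0445.
E_A − E_B = -0.5047 − (-0.0445) = -0.4602 ≈ -0.46.

-0.46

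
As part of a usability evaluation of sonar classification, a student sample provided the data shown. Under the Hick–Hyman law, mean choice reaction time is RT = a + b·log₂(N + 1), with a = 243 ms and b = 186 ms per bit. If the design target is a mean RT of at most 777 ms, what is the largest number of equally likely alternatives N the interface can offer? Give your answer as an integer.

Set 243 + 186·log₂(N + 1) ≤ 777.
log₂(N + 1) ≤ (777 − 243) / 186 = 2.8710.
N + 1 ≤ 2^2.8710 = 7.3157.
N ≤ 6.3157, so the largest integer N is 6.

6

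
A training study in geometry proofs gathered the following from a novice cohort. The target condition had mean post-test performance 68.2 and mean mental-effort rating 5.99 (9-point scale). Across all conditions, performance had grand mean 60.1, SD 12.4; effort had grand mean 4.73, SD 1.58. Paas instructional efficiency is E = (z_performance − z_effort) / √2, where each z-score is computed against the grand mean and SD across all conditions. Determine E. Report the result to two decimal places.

-0.10

z_performance = (68.2 − 60.1) / 12.4 = 8.1000 / 12.4 = 0.6532.
z_effort = (5.99 − 4.73) / 1.58 = 1.2600 / 1.58 = 0.7975.
z_P − z_E = 0.6532 − 0.7975 = -0.1443.
E = -0.1443 / √2 = -0.1443 / 1.41421 = -0.1020 ≈ -0.10.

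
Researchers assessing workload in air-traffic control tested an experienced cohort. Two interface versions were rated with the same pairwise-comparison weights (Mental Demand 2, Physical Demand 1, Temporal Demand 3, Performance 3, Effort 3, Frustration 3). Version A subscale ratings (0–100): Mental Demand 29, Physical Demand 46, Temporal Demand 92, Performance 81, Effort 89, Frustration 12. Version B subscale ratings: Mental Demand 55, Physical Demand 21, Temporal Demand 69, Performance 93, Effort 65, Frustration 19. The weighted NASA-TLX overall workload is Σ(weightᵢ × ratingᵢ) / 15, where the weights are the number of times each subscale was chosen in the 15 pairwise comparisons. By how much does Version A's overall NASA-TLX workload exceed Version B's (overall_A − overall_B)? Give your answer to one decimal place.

3.8

Version A weighted sum = 2·29 + 1·46 + 3·92 + 3·81 + 3·89 + 3·12 = 58 + 46 + 276 + 243 + 267 + 36 = 926; overall_A = 926/15 = 61.7333.
Version B weighted sum = 2·55 + 1·21 + 3·69 + 3·93 + 3·65 + 3·19 = 110 + 21 + 207 + 279 + 195 + 57 = 869; overall_B = 869/15 = 57.9333.
Difference = 61.7333 − 57.9333 = 3.8000 ≈ 3.8.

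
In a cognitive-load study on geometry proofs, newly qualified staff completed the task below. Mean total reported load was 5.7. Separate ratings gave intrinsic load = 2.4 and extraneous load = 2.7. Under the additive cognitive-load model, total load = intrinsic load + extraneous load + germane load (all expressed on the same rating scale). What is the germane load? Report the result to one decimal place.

germane load = total − intrinsic − extraneous
             = 5.7 − 2.4 − 2.7 = 0.6.

0.6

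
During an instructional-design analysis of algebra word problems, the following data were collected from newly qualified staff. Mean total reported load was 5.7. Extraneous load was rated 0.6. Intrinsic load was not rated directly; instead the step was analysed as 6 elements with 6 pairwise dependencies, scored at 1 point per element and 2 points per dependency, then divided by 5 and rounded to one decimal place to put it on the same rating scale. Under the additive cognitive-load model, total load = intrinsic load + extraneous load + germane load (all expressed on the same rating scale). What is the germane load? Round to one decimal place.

Intrinsic (element-interactivity): (6 × 1 + 6 × 2) / 5 = 18 / 5 = 3.6000 → 3.6.
germane load = total − intrinsic − extraneous
             = 5.7 − 3.6 − 0.6 = 1.5.

1.5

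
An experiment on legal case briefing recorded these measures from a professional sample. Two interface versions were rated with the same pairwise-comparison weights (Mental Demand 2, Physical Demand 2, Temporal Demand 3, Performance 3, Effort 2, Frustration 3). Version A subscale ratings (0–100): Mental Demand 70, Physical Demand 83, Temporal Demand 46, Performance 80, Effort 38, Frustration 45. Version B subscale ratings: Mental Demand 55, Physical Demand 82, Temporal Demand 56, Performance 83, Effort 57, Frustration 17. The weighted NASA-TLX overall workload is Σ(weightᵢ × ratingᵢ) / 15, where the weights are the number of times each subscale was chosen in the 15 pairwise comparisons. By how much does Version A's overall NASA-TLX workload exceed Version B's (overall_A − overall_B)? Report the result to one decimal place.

Version A weighted sum = 2·70 + 2·83 + 3·46 + 3·80 + 2·38 + 3·45 = 140 + 166 + 138 + 240 + 76 + 135 = 895; overall_A = 895/15 = 59.6667.
Version B weighted sum = 2·55 + 2·82 + 3·56 + 3·83 + 2·57 + 3·17 = 110 + 164 + 168 + 249 + 114 + 51 = 856; overall_B = 856/15 = 57.0667.
Difference = 59.6667 − 57.0667 = 2.6000 ≈ 2.6.

2.6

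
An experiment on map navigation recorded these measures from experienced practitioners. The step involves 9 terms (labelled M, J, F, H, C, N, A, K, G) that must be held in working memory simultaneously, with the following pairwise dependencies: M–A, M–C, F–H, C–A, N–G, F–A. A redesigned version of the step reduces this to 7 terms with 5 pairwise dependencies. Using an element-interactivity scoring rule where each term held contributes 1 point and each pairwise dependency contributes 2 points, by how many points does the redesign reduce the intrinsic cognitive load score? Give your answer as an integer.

Original: 9 × 1 + 6 × 2 = 9 + 12 = 21.
Redesigned: 7 × 1 + 5 × 2 = 7 + 10 = 17.
Reduction = 21 − 17 = 4.

4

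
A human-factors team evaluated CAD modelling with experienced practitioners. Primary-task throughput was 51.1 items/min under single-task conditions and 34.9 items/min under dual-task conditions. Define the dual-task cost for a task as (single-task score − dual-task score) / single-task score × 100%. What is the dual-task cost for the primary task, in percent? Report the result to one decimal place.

31.7

Cost = (51.1 − 34.9) / 51.1 × 100%
     = 16.2000 / 51.1 × 100% = 31.7025%.
≈ 31.7%.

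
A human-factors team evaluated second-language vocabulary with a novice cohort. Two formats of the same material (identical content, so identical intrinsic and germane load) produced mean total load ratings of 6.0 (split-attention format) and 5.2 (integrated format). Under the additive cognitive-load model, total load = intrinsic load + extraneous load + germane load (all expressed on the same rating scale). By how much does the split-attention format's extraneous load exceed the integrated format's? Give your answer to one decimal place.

Intrinsic and germane load are equal across formats, so the difference in total load equals the difference in extraneous load.
Extraneous-load difference = 6.0 − 5.2 = 0.8.

0.8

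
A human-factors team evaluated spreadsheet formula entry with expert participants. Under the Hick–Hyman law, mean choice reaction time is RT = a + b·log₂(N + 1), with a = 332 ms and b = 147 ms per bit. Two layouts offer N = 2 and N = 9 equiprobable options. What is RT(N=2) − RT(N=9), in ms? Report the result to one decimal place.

RT(2) = 332 + 147·log₂(3) = 332 + 147·1.5850 = 564.9950 ms.
RT(9) = 332 + 147·log₂(10) = 332 + 147·3.3219 = 820.3193 ms.
Difference = 564.9950 − 820.3193 = -255.3243 ≈ -255.3 ms.

-255.3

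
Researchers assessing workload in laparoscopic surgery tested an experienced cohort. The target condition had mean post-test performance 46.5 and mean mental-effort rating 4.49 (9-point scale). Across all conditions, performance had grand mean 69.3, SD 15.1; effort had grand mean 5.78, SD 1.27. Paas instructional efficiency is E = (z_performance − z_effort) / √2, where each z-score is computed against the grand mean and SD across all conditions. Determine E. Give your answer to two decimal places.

z_performance = (46.5 − 69.3) / 15.1 = -22.8000 / 15.1 = -1.5099.
z_effort = (4.49 − 5.78) / 1.27 = -1.2900 / 1.27 = -1.0157.
z_P − z_E = -1.5099 − (-1.0157) = -0.4942.
E = -0.4942 / √2 = -0.4942 / 1.41421 = -0.3495 ≈ -0.35.

-0.35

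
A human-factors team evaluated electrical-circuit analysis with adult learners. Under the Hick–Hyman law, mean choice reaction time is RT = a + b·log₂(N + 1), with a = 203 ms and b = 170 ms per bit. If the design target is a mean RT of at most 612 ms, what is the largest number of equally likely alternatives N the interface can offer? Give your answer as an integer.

Set 203 + 170·log₂(N + 1) ≤ 612.
log₂(N + 1) ≤ (612 − 203) / 170 = 2.4059.
N + 1 ≤ 2^2.4059 = 5.2997.
N ≤ 4.2997, so the largest integer N is 4.

4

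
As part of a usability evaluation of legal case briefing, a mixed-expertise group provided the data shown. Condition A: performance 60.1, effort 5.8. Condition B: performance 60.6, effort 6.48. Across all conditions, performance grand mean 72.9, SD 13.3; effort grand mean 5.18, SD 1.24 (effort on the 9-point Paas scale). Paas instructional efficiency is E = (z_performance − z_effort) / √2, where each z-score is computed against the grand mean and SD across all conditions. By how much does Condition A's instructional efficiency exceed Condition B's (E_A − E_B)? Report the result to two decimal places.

Condition A: z_P = (60.1 − 72.9)/13.3 = -0.9624; z_E = (5.8 − 5.18)/1.24 = 0.5000; E_A = (-0.9624 − 0.5000)/√2 = -1.0341.
Condition B: z_P = (60.6 − 72.9)/13.3 = -0.9248; z_E = (6.48 − 5.18)/1.24 = 1.0484; E_B = (-0.9248 − 1.0484)/√2 = -1.3953.
E_A − E_B = -1.0341 − (-1.3953) = 0.3612 ≈ 0.36.

0.36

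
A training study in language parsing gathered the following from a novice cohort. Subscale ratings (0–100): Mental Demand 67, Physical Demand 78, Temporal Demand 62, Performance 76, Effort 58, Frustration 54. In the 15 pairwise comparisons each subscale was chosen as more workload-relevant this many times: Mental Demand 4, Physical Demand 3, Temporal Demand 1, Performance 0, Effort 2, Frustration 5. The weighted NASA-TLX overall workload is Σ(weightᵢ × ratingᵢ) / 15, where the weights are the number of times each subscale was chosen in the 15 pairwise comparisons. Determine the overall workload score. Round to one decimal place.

The tallies are the weights (they sum to 15).
Weighted sum = 4·67 + 3·78 + 1·62 + 0·76 + 2·58 + 5·54
            = 268 + 234 + 62 + 0 + 116 + 270 = 950.
Overall workload = 950 / 15 = 63.3333 ≈ 63.3.

63.3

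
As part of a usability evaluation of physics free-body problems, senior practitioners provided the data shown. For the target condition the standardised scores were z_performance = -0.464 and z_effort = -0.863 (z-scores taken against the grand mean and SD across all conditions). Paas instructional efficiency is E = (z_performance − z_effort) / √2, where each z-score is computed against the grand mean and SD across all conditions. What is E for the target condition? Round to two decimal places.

z_P − z_E = -0.464 − (-0.863) = 0.3990.
E = 0.3990 / √2 = 0.3990 / 1.41421 = 0.2821 ≈ 0.28.

0.28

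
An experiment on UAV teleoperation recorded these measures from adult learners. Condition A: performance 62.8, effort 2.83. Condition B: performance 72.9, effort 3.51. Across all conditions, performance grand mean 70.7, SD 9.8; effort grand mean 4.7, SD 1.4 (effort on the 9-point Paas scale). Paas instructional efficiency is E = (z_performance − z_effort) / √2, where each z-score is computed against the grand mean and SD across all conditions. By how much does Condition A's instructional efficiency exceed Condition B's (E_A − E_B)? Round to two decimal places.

-0.39

Condition A: z_P = (62.8 − 70.7)/9.8 = -0.8061; z_E = (2.83 − 4.7)/1.4 = -1.3357; E_A = (-0.8061 − (-1.3357))/√2 = 0.3745.
Condition B: z_P = (72.9 − 70.7)/9.8 = 0.2245; z_E = (3.51 − 4.7)/1.4 = -0.8500; E_B = (0.2245 − (-0.8500))/√2 = 0.7598.
E_A − E_B = 0.3745 − 0.7598 = -0.3853 ≈ -0.39.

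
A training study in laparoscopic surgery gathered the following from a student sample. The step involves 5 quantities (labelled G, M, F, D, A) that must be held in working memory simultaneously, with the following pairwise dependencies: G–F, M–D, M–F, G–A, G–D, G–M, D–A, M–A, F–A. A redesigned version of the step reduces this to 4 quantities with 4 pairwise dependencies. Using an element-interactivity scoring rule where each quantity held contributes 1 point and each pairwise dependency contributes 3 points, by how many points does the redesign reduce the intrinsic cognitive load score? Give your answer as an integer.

Original: 5 × 1 + 9 × 3 = 5 + 27 = 32.
Redesigned: 4 × 1 + 4 × 3 = 4 + 12 = 16.
Reduction = 32 − 16 = 16.

16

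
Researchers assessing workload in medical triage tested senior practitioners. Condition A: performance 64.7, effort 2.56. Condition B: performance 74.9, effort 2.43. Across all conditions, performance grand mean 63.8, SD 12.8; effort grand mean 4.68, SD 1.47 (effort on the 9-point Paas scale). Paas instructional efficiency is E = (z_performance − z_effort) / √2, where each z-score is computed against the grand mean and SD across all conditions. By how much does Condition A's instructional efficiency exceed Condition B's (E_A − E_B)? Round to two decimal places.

-0.63

Condition A: z_P = (64.7 − 63.8)/12.8 = 0.0703; z_E = (2.56 − 4.68)/1.47 = -1.4422; E_A = (0.0703 − (-1.4422))/√2 = 1.0695.
Condition B: z_P = (74.9 − 63.8)/12.8 = 0.8672; z_E = (2.43 − 4.68)/1.47 = -1.5306; E_B = (0.8672 − (-1.5306))/√2 = 1.6955.
E_A − E_B = 1.0695 − 1.6955 = -0.6260 ≈ -0.63.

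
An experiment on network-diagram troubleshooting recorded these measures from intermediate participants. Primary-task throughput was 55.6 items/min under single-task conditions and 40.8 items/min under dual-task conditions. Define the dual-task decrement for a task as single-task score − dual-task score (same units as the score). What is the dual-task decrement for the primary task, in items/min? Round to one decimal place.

14.8

Decrement = 55.6 − 40.8 = 14.8000 items/min ≈ 14.8 items/min.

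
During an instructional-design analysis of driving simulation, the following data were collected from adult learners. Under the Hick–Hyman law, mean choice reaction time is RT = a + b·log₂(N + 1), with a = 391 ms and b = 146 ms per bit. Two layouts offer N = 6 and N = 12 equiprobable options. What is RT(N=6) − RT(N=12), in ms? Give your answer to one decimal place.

-130.4

RT(6) = 391 + 146·log₂(7) = 391 + 146·2.8074 = 800.8804 ms.
RT(12) = 391 + 146·log₂(13) = 391 + 146·3.7004 = 931.2584 ms.
Difference = 800.8804 − 931.2584 = -130.3780 ≈ -130.4 ms.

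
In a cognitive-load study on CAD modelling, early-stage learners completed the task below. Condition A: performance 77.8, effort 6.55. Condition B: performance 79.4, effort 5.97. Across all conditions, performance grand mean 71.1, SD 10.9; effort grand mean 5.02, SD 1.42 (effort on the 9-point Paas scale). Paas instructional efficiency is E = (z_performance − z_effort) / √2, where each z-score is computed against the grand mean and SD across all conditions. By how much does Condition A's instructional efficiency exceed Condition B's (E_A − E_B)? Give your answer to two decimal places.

Condition A: z_P = (77.8 − 71.1)/10.9 = 0.6147; z_E = (6.55 − 5.02)/1.42 = 1.0775; E_A = (0.6147 − 1.0775)/√2 = -0.3272.
Condition B: z_P = (79.4 − 71.1)/10.9 = 0.7615; z_E = (5.97 − 5.02)/1.42 = 0.6690; E_B = (0.7615 − 0.6690)/√2 = 0.0654.
E_A − E_B = -0.3272 − 0.0654 = -0.3926 ≈ -0.39.

-0.39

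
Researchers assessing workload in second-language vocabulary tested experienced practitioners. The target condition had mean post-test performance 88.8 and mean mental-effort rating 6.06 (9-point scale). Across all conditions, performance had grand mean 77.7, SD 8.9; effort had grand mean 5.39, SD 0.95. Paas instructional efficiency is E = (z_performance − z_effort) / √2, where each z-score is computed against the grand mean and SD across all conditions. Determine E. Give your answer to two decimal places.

z_performance = (88.8 − 77.7) / 8.9 = 11.1000 / 8.9 = 1.2472.
z_effort = (6.06 − 5.39) / 0.95 = 0.6700 / 0.95 = 0.7053.
z_P − z_E = 1.2472 − 0.7053 = 0.5419.
E = 0.5419 / √2 = 0.5419 / 1.41421 = 0.3832 ≈ 0.38.

0.38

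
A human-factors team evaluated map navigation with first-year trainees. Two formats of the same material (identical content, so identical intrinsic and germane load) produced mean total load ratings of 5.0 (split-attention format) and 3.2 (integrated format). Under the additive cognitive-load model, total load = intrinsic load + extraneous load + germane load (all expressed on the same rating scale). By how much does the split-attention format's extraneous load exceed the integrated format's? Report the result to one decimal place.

Intrinsic and germane load are equal across formats, so the difference in total load equals the difference in extraneous load.
Extraneous-load difference = 5.0 − 3.2 = 1.8.

1.8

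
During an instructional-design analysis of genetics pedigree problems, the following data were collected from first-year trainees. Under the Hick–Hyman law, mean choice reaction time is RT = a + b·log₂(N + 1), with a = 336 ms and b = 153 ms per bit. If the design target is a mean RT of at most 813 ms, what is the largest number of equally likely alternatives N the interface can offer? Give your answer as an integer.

7

Set 336 + 153·log₂(N + 1) ≤ 813.
log₂(N + 1) ≤ (813 − 336) / 153 = 3.1176.
N + 1 ≤ 2^3.1176 = 8.6794.
N ≤ 7.6794, so the largest integer N is 7.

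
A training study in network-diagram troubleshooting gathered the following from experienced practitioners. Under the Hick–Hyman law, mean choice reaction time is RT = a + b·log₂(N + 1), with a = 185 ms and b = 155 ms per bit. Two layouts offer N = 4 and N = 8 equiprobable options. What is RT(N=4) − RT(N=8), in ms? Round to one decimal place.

RT(4) = 185 + 155·log₂(5) = 185 + 155·2.3219 = 544.8945 ms.
RT(8) = 185 + 155·log₂(9) = 185 + 155·3.1699 = 676.3345 ms.
Difference = 544.8945 − 676.3345 = -131.4400 ≈ -131.4 ms.

-131.4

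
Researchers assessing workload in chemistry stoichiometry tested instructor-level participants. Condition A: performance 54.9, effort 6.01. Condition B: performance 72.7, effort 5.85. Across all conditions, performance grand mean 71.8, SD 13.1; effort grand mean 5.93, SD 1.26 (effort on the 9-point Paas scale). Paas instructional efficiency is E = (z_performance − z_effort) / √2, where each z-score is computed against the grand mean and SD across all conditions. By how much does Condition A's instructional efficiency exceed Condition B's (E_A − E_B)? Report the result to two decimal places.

Condition A: z_P = (54.9 − 71.8)/13.1 = -1.2901; z_E = (6.01 − 5.93)/1.26 = 0.0635; E_A = (-1.2901 − 0.0635)/√2 = -0.9571.
Condition B: z_P = (72.7 − 71.8)/13.1 = 0.0687; z_E = (5.85 − 5.93)/1.26 = -0.0635; E_B = (0.0687 − (-0.0635))/√2 = 0.0935.
E_A − E_B = -0.9571 − 0.0935 = -1.0506 ≈ -1.05.

-1.05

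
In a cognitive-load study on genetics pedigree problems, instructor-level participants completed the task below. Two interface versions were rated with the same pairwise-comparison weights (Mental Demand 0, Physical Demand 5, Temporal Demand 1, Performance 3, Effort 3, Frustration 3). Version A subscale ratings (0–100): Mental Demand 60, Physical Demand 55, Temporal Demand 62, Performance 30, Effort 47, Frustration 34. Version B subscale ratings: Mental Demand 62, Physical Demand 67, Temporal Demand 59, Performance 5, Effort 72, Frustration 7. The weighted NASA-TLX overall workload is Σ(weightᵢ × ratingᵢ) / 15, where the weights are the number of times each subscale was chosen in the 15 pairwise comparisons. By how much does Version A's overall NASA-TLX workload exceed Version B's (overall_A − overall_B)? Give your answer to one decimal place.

Version A weighted sum = 0·60 + 5·55 + 1·62 + 3·30 + 3·47 + 3·34 = 0 + 275 + 62 + 90 + 141 + 102 = 670; overall_A = 670/15 = 44.6667.
Version B weighted sum = 0·62 + 5·67 + 1·59 + 3·5 + 3·72 + 3·7 = 0 + 335 + 59 + 15 + 216 + 21 = 646; overall_B = 646/15 = 43.0667.
Difference = 44.6667 − 43.0667 = 1.6000 ≈ 1.6.

1.6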